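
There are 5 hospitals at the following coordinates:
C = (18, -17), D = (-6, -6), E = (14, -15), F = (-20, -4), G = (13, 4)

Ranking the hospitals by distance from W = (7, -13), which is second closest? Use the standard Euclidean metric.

C

Compare squared distances (the ordering matches that of the actual distances):
|WC|² = (7−18)² + (-13−(-17))² = 121 + 16 = 137
|WD|² = (7−(-6))² + (-13−(-6))² = 169 + 49 = 218
|WE|² = (7−14)² + (-13−(-15))² = 49 + 4 = 53
|WF|² = (7−(-20))² + (-13−(-4))² = 729 + 81 = 810
|WG|² = (7−13)² + (-13−4)² = 36 + 289 = 325
Sorted ascending: E, C, D, … — the second-nearest is C.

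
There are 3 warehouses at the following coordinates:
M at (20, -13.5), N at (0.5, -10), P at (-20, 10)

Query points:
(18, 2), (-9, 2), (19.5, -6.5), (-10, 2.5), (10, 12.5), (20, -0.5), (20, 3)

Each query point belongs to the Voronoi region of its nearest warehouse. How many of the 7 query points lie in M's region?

4

(18, 2) — d² to each: M:244.25, N:450.25, P:1508 → nearest is M
(-9, 2) — d² to each: M:1081.25, N:234.25, P:185 → nearest is P
(19.5, -6.5) — d² to each: M:49.25, N:373.25, P:1832.5 → nearest is M
(-10, 2.5) — d² to each: M:1156, N:266.5, P:156.25 → nearest is P
(10, 12.5) — d² to each: M:776, N:596.5, P:906.25 → nearest is N
(20, -0.5) — d² to each: M:169, N:470.5, P:1710.25 → nearest is M
(20, 3) — d² to each: M:272.25, N:549.25, P:1649 → nearest is M
4 of the 7 points have M as nearest.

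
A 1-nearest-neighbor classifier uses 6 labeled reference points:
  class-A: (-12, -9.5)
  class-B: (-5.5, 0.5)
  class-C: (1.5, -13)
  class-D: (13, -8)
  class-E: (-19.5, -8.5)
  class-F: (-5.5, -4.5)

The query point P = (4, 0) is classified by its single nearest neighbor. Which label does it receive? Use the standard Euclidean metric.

Compare squared distances (the ordering matches that of the actual distances):
d²(P, class-A) = (4−(-12))² + (0−(-9.5))² = 256 + 90.25 = 346.25
d²(P, class-B) = (4−(-5.5))² + (0−0.5)² = 90.25 + 0.25 = 90.5
d²(P, class-C) = (4−1.5)² + (0−(-13))² = 6.25 + 169 = 175.25
d²(P, class-D) = (4−13)² + (0−(-8))² = 81 + 64 = 145
d²(P, class-E) = (4−(-19.5))² + (0−(-8.5))² = 552.25 + 72.25 = 624.5
d²(P, class-F) = (4−(-5.5))² + (0−(-4.5))² = 90.25 + 20.25 = 110.5
The smallest is to class-B, so P lies in the Voronoi region of class-B.

class-B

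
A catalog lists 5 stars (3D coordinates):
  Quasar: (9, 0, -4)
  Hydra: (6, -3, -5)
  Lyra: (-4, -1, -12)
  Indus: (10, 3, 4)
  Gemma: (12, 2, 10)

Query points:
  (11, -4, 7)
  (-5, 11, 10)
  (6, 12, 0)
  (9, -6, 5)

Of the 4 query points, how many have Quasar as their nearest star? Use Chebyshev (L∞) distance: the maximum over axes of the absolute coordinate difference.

1

(11, -4, 7) — d to each: Quasar:11, Hydra:12, Lyra:19, Indus:7, Gemma:6 → nearest is Gemma
(-5, 11, 10) — d to each: Quasar:14, Hydra:15, Lyra:22, Indus:15, Gemma:17 → nearest is Quasar
(6, 12, 0) — d to each: Quasar:12, Hydra:15, Lyra:13, Indus:9, Gemma:10 → nearest is Indus
(9, -6, 5) — d to each: Quasar:9, Hydra:10, Lyra:17, Indus:9, Gemma:8 → nearest is Gemma
1 of the 4 points has Quasar as nearest.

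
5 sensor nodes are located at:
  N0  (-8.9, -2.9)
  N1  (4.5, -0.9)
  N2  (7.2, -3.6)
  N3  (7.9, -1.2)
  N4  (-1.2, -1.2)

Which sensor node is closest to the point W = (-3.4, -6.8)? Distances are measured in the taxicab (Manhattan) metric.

N4

d(W,N0) = 5.5 + 3.9 = 9.4
d(W,N1) = 7.9 + 5.9 = 13.8
d(W,N2) = 10.6 + 3.2 = 13.8
d(W,N3) = 11.3 + 5.6 = 16.9
d(W,N4) = 2.2 + 5.6 = 7.8
N4 is nearest.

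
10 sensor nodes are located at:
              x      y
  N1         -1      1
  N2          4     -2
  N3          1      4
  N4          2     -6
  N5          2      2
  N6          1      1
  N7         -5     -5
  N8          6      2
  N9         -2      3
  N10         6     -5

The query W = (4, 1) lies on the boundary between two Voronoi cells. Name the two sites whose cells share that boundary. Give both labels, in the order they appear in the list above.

N5 and N8

Squared distances from W to each site:
|WN1|² = (4−(-1))² + (1−1)² = 25 + 0 = 25
|WN2|² = (4−4)² + (1−(-2))² = 0 + 9 = 9
|WN3|² = (4−1)² + (1−4)² = 9 + 9 = 18
|WN4|² = (4−2)² + (1−(-6))² = 4 + 49 = 53
|WN5|² = (4−2)² + (1−2)² = 4 + 1 = 5
|WN6|² = (4−1)² + (1−1)² = 9 + 0 = 9
|WN7|² = (4−(-5))² + (1−(-5))² = 81 + 36 = 117
|WN8|² = (4−6)² + (1−2)² = 4 + 1 = 5
|WN9|² = (4−(-2))² + (1−3)² = 36 + 4 = 40
d²(W, N10) = (4−6)² + (1−(-5))² = 4 + 36 = 40
W is equidistant from N5 and N8 (both at squared distance 5), and every other site is strictly farther — so W lies on the N5–N8 Voronoi edge.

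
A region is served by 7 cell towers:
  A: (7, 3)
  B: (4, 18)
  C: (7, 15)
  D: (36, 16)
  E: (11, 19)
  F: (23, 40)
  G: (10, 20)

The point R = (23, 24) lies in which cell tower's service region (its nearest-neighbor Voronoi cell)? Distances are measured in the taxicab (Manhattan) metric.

d(R,A) = |23−7| + |24−3| = 16 + 21 = 37
d(R,B) = |23−4| + |24−18| = 19 + 6 = 25
d(R,C) = |23−7| + |24−15| = 16 + 9 = 25
d(R,D) = |23−36| + |24−16| = 13 + 8 = 21
d(R,E) = |23−11| + |24−19| = 12 + 5 = 17
d(R,F) = |23−23| + |24−40| = 0 + 16 = 16
d(R,G) = |23−10| + |24−20| = 13 + 4 = 17
The smallest is to F, so R lies in the Voronoi region of F.

F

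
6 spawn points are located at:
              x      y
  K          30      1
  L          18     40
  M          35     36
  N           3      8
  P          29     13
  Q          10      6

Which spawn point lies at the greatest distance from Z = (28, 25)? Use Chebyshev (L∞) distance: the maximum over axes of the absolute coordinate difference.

d(Z,K) = max(2, 24) = 24
d(Z,L) = max(10, 15) = 15
d(Z,M) = max(7, 11) = 11
d(Z,N) = max(25, 17) = 25
d(Z,P) = max(1, 12) = 12
d(Z,Q) = max(18, 19) = 19
The largest is to N.

N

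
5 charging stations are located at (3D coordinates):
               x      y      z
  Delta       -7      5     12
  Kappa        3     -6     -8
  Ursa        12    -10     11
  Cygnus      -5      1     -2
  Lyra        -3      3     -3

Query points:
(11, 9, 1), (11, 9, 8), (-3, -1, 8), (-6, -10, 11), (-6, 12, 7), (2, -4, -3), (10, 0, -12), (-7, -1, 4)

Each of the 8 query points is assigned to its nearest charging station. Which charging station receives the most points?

Delta

(11, 9, 1) — d² to each: Delta:461, Kappa:370, Ursa:462, Cygnus:329, Lyra:248 → nearest is Lyra
(11, 9, 8) — d² to each: Delta:356, Kappa:545, Ursa:371, Cygnus:420, Lyra:353 → nearest is Lyra
(-3, -1, 8) — d² to each: Delta:68, Kappa:317, Ursa:315, Cygnus:108, Lyra:137 → nearest is Delta
(-6, -10, 11) — d² to each: Delta:227, Kappa:458, Ursa:324, Cygnus:291, Lyra:374 → nearest is Delta
(-6, 12, 7) — d² to each: Delta:75, Kappa:630, Ursa:824, Cygnus:203, Lyra:190 → nearest is Delta
(2, -4, -3) — d² to each: Delta:387, Kappa:30, Ursa:332, Cygnus:75, Lyra:74 → nearest is Kappa
(10, 0, -12) — d² to each: Delta:890, Kappa:101, Ursa:633, Cygnus:326, Lyra:259 → nearest is Kappa
(-7, -1, 4) — d² to each: Delta:100, Kappa:269, Ursa:491, Cygnus:44, Lyra:81 → nearest is Cygnus
Tally — Delta:3, Kappa:2, Cygnus:1, Lyra:2. Delta captures the most (3).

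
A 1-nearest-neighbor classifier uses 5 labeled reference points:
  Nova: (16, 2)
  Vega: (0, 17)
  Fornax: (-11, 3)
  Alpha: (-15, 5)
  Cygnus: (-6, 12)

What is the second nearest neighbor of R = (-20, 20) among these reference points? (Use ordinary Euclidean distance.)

Since √ is increasing, it suffices to compare squared distances:
d²(R, Nova) = (-20−16)² + (20−2)² = 1296 + 324 = 1620
d²(R, Vega) = (-20−0)² + (20−17)² = 400 + 9 = 409
d²(R, Fornax) = (-20−(-11))² + (20−3)² = 81 + 289 = 370
d²(R, Alpha) = (-20−(-15))² + (20−5)² = 25 + 225 = 250
d²(R, Cygnus) = (-20−(-6))² + (20−12)² = 196 + 64 = 260
Sorted ascending: Alpha, Cygnus, Fornax, … — the second-nearest is Cygnus.

Cygnus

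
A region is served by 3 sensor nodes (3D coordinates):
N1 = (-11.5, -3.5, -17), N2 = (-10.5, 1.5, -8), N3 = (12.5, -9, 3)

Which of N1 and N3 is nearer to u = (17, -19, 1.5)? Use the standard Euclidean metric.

N3

Compare squared distances:
|uN1|² = (17−(-11.5))² + (-19−(-3.5))² + (1.5−(-17))² = 812.25 + 240.25 + 342.25 = 1394.75
|uN3|² = (17−12.5)² + (-19−(-9))² + (1.5−3)² = 20.25 + 100 + 2.25 = 122.5
1394.75 > 122.5, so N3 is closer.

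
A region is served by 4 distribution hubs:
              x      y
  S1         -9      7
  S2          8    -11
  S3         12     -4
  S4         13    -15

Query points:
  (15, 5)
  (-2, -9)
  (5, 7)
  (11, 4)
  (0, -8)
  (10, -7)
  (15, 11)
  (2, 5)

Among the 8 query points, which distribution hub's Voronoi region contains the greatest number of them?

(15, 5) — d² to each: S1:580, S2:305, S3:90, S4:404 → nearest is S3
(-2, -9) — d² to each: S1:305, S2:104, S3:221, S4:261 → nearest is S2
(5, 7) — d² to each: S1:196, S2:333, S3:170, S4:548 → nearest is S3
(11, 4) — d² to each: S1:409, S2:234, S3:65, S4:365 → nearest is S3
(0, -8) — d² to each: S1:306, S2:73, S3:160, S4:218 → nearest is S2
(10, -7) — d² to each: S1:557, S2:20, S3:13, S4:73 → nearest is S3
(15, 11) — d² to each: S1:592, S2:533, S3:234, S4:680 → nearest is S3
(2, 5) — d² to each: S1:125, S2:292, S3:181, S4:521 → nearest is S1
Tally — S1:1, S2:2, S3:5. S3 captures the most (5).

S3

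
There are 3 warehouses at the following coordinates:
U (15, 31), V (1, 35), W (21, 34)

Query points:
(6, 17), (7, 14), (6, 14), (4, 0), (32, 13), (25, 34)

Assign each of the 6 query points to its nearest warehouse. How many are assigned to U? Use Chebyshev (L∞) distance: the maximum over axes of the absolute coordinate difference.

(6, 17) — d to each: U:14, V:18, W:17 → nearest is U
(7, 14) — d to each: U:17, V:21, W:20 → nearest is U
(6, 14) — d to each: U:17, V:21, W:20 → nearest is U
(4, 0) — d to each: U:31, V:35, W:34 → nearest is U
(32, 13) — d to each: U:18, V:31, W:21 → nearest is U
(25, 34) — d to each: U:10, V:24, W:4 → nearest is W
5 of the 6 points have U as nearest.

5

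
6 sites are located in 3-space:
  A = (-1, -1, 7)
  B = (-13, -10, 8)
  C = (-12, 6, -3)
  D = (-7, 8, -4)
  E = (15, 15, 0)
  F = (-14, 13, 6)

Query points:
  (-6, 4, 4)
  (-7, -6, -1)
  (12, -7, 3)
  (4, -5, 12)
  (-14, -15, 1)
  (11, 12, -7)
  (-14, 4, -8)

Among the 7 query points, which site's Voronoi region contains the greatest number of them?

A

(-6, 4, 4) — d² to each: A:59, B:261, C:89, D:81, E:578, F:149 → nearest is A
(-7, -6, -1) — d² to each: A:125, B:133, C:173, D:205, E:926, F:459 → nearest is A
(12, -7, 3) — d² to each: A:221, B:659, C:781, D:635, E:502, F:1085 → nearest is A
(4, -5, 12) — d² to each: A:66, B:330, C:602, D:546, E:665, F:684 → nearest is A
(-14, -15, 1) — d² to each: A:401, B:75, C:461, D:603, E:1742, F:809 → nearest is B
(11, 12, -7) — d² to each: A:509, B:1285, C:581, D:349, E:74, F:795 → nearest is E
(-14, 4, -8) — d² to each: A:419, B:453, C:33, D:81, E:1026, F:277 → nearest is C
Tally — A:4, B:1, C:1, E:1. A captures the most (4).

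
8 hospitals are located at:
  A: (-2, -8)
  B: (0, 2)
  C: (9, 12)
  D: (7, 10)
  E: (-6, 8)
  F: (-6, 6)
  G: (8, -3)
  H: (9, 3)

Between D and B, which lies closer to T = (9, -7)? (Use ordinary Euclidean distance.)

B

Compare squared distances:
|TD|² = (9−7)² + (-7−10)² = 4 + 289 = 293
|TB|² = (9−0)² + (-7−2)² = 81 + 81 = 162
293 > 162, so B is closer.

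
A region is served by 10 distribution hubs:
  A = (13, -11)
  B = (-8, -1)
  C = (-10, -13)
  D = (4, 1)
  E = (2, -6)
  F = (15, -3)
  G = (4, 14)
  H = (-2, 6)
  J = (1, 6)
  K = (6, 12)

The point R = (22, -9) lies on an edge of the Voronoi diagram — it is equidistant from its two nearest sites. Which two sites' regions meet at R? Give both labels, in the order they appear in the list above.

Squared distances from R to each site:
|RA|² = 81 + 4 = 85
|RB|² = 900 + 64 = 964
|RC|² = 1024 + 16 = 1040
|RD|² = 324 + 100 = 424
|RE|² = 400 + 9 = 409
|RF|² = 49 + 36 = 85
|RG|² = 324 + 529 = 853
|RH|² = 576 + 225 = 801
|RJ|² = 441 + 225 = 666
|RK|² = 256 + 441 = 697
R is equidistant from A and F (both at squared distance 85), and every other site is strictly farther — so R lies on the A–F Voronoi edge.

A and F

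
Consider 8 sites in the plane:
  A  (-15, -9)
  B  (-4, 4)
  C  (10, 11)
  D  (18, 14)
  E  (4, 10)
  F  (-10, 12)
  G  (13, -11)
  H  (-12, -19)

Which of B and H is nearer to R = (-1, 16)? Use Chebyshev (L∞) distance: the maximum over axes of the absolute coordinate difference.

B

d(R,B) = max(3, 12) = 12
d(R,H) = max(11, 35) = 35
12 < 35, so B is closer.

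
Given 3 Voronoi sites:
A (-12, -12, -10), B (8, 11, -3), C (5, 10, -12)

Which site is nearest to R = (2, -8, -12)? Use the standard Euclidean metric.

Since √ is increasing, it suffices to compare squared distances:
|RA|² = (2−(-12))² + (-8−(-12))² + (-12−(-10))² = 196 + 16 + 4 = 216
|RB|² = (2−8)² + (-8−11)² + (-12−(-3))² = 36 + 361 + 81 = 478
|RC|² = (2−5)² + (-8−10)² + (-12−(-12))² = 9 + 324 + 0 = 333
A is nearest.

A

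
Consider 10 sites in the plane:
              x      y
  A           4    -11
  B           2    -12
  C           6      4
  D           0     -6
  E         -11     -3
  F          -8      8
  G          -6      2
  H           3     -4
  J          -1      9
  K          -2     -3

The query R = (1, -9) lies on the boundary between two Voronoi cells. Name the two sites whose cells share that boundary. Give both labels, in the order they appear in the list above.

B and D

Squared distances from R to each site:
|RA|² = 9 + 4 = 13
|RB|² = 1 + 9 = 10
|RC|² = 25 + 169 = 194
|RD|² = 1 + 9 = 10
|RE|² = 144 + 36 = 180
|RF|² = 81 + 289 = 370
|RG|² = 49 + 121 = 170
|RH|² = 4 + 25 = 29
|RJ|² = 4 + 324 = 328
|RK|² = 9 + 36 = 45
R is equidistant from B and D (both at squared distance 10), and every other site is strictly farther — so R lies on the B–D Voronoi edge.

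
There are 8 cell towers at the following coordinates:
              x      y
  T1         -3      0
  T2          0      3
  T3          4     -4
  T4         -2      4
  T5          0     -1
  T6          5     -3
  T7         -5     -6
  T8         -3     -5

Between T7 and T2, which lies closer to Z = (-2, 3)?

Compare squared distances:
|ZT7|² = (-2−(-5))² + (3−(-6))² = 9 + 81 = 90
|ZT2|² = (-2−0)² + (3−3)² = 4 + 0 = 4
90 > 4, so T2 is closer.

T2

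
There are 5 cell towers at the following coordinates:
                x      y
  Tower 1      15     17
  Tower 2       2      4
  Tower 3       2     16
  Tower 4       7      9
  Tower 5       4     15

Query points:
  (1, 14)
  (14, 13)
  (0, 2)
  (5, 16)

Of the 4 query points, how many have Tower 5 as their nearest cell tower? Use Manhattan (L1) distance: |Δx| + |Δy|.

(1, 14) — d to each: Tower 1:17, Tower 2:11, Tower 3:3, Tower 4:11, Tower 5:4 → nearest is Tower 3
(14, 13) — d to each: Tower 1:5, Tower 2:21, Tower 3:15, Tower 4:11, Tower 5:12 → nearest is Tower 1
(0, 2) — d to each: Tower 1:30, Tower 2:4, Tower 3:16, Tower 4:14, Tower 5:17 → nearest is Tower 2
(5, 16) — d to each: Tower 1:11, Tower 2:15, Tower 3:3, Tower 4:9, Tower 5:2 → nearest is Tower 5
1 of the 4 points has Tower 5 as nearest.

1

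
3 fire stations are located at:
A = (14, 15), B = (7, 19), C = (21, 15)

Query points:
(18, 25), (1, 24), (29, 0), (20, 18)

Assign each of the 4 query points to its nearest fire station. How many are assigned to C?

(18, 25) — d² to each: A:116, B:157, C:109 → nearest is C
(1, 24) — d² to each: A:250, B:61, C:481 → nearest is B
(29, 0) — d² to each: A:450, B:845, C:289 → nearest is C
(20, 18) — d² to each: A:45, B:170, C:10 → nearest is C
3 of the 4 points have C as nearest.

3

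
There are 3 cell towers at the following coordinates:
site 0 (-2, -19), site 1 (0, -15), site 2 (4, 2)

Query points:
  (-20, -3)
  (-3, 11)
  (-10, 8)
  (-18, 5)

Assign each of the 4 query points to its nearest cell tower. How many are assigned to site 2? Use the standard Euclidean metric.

3

(-20, -3) — d² to each: site 0:580, site 1:544, site 2:601 → nearest is site 1
(-3, 11) — d² to each: site 0:901, site 1:685, site 2:130 → nearest is site 2
(-10, 8) — d² to each: site 0:793, site 1:629, site 2:232 → nearest is site 2
(-18, 5) — d² to each: site 0:832, site 1:724, site 2:493 → nearest is site 2
3 of the 4 points have site 2 as nearest.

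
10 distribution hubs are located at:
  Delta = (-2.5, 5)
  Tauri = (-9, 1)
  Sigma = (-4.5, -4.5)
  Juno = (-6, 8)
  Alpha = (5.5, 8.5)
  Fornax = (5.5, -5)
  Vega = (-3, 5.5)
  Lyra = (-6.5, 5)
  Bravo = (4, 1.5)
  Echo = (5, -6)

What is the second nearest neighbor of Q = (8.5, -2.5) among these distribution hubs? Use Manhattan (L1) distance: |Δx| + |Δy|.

Echo

d(Q, Delta) = |8.5−(-2.5)| + |-2.5−5| = 11 + 7.5 = 18.5
d(Q, Tauri) = |8.5−(-9)| + |-2.5−1| = 17.5 + 3.5 = 21
d(Q, Sigma) = |8.5−(-4.5)| + |-2.5−(-4.5)| = 13 + 2 = 15
d(Q, Juno) = |8.5−(-6)| + |-2.5−8| = 14.5 + 10.5 = 25
d(Q, Alpha) = |8.5−5.5| + |-2.5−8.5| = 3 + 11 = 14
d(Q, Fornax) = |8.5−5.5| + |-2.5−(-5)| = 3 + 2.5 = 5.5
d(Q, Vega) = |8.5−(-3)| + |-2.5−5.5| = 11.5 + 8 = 19.5
d(Q, Lyra) = |8.5−(-6.5)| + |-2.5−5| = 15 + 7.5 = 22.5
d(Q, Bravo) = |8.5−4| + |-2.5−1.5| = 4.5 + 4 = 8.5
d(Q, Echo) = |8.5−5| + |-2.5−(-6)| = 3.5 + 3.5 = 7
Sorted ascending: Fornax, Echo, Bravo, … — the second-nearest is Echo.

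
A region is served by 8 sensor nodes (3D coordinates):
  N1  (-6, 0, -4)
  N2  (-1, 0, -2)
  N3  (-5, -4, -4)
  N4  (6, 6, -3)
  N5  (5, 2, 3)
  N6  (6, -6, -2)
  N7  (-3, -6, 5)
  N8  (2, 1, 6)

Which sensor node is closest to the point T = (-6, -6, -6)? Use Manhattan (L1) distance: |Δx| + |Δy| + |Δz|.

N3

d(T,N1) = |-6−(-6)| + |-6−0| + |-6−(-4)| = 0 + 6 + 2 = 8
d(T,N2) = |-6−(-1)| + |-6−0| + |-6−(-2)| = 5 + 6 + 4 = 15
d(T,N3) = |-6−(-5)| + |-6−(-4)| + |-6−(-4)| = 1 + 2 + 2 = 5
d(T,N4) = |-6−6| + |-6−6| + |-6−(-3)| = 12 + 12 + 3 = 27
d(T,N5) = |-6−5| + |-6−2| + |-6−3| = 11 + 8 + 9 = 28
d(T,N6) = |-6−6| + |-6−(-6)| + |-6−(-2)| = 12 + 0 + 4 = 16
d(T,N7) = |-6−(-3)| + |-6−(-6)| + |-6−5| = 3 + 0 + 11 = 14
d(T,N8) = |-6−2| + |-6−1| + |-6−6| = 8 + 7 + 12 = 27
Minimum is at N3.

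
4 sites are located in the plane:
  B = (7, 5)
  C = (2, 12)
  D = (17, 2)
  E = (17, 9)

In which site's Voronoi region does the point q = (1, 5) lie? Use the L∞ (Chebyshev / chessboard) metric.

d(q,B) = max(6, 0) = 6
d(q,C) = max(1, 7) = 7
d(q,D) = max(16, 3) = 16
d(q,E) = max(16, 4) = 16
Minimum is at B.

B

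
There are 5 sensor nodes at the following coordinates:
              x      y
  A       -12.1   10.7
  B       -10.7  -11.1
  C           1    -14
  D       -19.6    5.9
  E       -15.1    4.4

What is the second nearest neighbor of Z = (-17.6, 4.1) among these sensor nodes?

D

Compare squared distances (the ordering matches that of the actual distances):
|ZA|² = (-17.6−(-12.1))² + (4.1−10.7)² = 30.25 + 43.56 = 73.81
|ZB|² = (-17.6−(-10.7))² + (4.1−(-11.1))² = 47.61 + 231.04 = 278.65
|ZC|² = (-17.6−1)² + (4.1−(-14))² = 345.96 + 327.61 = 673.57
|ZD|² = (-17.6−(-19.6))² + (4.1−5.9)² = 4 + 3.24 = 7.24
|ZE|² = (-17.6−(-15.1))² + (4.1−4.4)² = 6.25 + 0.09 = 6.34
Sorted ascending: E, D, A, … — the second-nearest is D.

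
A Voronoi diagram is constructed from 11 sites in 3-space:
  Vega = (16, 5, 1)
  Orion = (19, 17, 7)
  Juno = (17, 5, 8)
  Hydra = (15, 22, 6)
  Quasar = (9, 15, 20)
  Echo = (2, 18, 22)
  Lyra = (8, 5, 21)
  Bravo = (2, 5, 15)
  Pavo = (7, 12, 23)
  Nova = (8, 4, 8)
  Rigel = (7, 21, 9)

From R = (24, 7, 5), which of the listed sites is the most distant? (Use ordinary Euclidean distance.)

Compare squared distances (the ordering matches that of the actual distances):
d²(R, Vega) = (24−16)² + (7−5)² + (5−1)² = 64 + 4 + 16 = 84
d²(R, Orion) = (24−19)² + (7−17)² + (5−7)² = 25 + 100 + 4 = 129
d²(R, Juno) = (24−17)² + (7−5)² + (5−8)² = 49 + 4 + 9 = 62
d²(R, Hydra) = (24−15)² + (7−22)² + (5−6)² = 81 + 225 + 1 = 307
d²(R, Quasar) = (24−9)² + (7−15)² + (5−20)² = 225 + 64 + 225 = 514
d²(R, Echo) = (24−2)² + (7−18)² + (5−22)² = 484 + 121 + 289 = 894
d²(R, Lyra) = (24−8)² + (7−5)² + (5−21)² = 256 + 4 + 256 = 516
d²(R, Bravo) = (24−2)² + (7−5)² + (5−15)² = 484 + 4 + 100 = 588
d²(R, Pavo) = (24−7)² + (7−12)² + (5−23)² = 289 + 25 + 324 = 638
d²(R, Nova) = (24−8)² + (7−4)² + (5−8)² = 256 + 9 + 9 = 274
d²(R, Rigel) = (24−7)² + (7−21)² + (5−9)² = 289 + 196 + 16 = 501
The largest is to Echo.

Echo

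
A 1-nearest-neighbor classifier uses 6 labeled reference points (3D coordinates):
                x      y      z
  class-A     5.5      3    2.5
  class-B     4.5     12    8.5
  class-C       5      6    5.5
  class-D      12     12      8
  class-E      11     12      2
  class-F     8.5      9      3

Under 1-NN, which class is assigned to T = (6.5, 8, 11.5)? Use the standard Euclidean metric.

Since √ is increasing, it suffices to compare squared distances:
d²(T, class-A) = (6.5−5.5)² + (8−3)² + (11.5−2.5)² = 1 + 25 + 81 = 107
d²(T, class-B) = (6.5−4.5)² + (8−12)² + (11.5−8.5)² = 4 + 16 + 9 = 29
d²(T, class-C) = (6.5−5)² + (8−6)² + (11.5−5.5)² = 2.25 + 4 + 36 = 42.25
d²(T, class-D) = (6.5−12)² + (8−12)² + (11.5−8)² = 30.25 + 16 + 12.25 = 58.5
d²(T, class-E) = (6.5−11)² + (8−12)² + (11.5−2)² = 20.25 + 16 + 90.25 = 126.5
d²(T, class-F) = (6.5−8.5)² + (8−9)² + (11.5−3)² = 4 + 1 + 72.25 = 77.25
Minimum is at class-B.

class-B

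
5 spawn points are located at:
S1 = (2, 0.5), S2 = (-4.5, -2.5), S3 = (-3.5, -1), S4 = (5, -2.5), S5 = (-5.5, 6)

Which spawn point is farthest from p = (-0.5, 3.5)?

Squared Euclidean distances:
|pS1|² = (-0.5−2)² + (3.5−0.5)² = 6.25 + 9 = 15.25
|pS2|² = (-0.5−(-4.5))² + (3.5−(-2.5))² = 16 + 36 = 52
|pS3|² = (-0.5−(-3.5))² + (3.5−(-1))² = 9 + 20.25 = 29.25
|pS4|² = (-0.5−5)² + (3.5−(-2.5))² = 30.25 + 36 = 66.25
|pS5|² = (-0.5−(-5.5))² + (3.5−6)² = 25 + 6.25 = 31.25
The largest is to S4.

S4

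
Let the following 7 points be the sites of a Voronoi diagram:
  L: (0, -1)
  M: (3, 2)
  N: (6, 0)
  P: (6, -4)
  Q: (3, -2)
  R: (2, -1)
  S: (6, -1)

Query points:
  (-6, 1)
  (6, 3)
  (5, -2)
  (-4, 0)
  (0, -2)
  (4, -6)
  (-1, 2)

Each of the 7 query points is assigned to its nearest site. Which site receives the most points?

L

(-6, 1) — d² to each: L:40, M:82, N:145, P:169, Q:90, R:68, S:148 → nearest is L
(6, 3) — d² to each: L:52, M:10, N:9, P:49, Q:34, R:32, S:16 → nearest is N
(5, -2) — d² to each: L:26, M:20, N:5, P:5, Q:4, R:10, S:2 → nearest is S
(-4, 0) — d² to each: L:17, M:53, N:100, P:116, Q:53, R:37, S:101 → nearest is L
(0, -2) — d² to each: L:1, M:25, N:40, P:40, Q:9, R:5, S:37 → nearest is L
(4, -6) — d² to each: L:41, M:65, N:40, P:8, Q:17, R:29, S:29 → nearest is P
(-1, 2) — d² to each: L:10, M:16, N:53, P:85, Q:32, R:18, S:58 → nearest is L
Tally — L:4, N:1, P:1, S:1. L captures the most (4).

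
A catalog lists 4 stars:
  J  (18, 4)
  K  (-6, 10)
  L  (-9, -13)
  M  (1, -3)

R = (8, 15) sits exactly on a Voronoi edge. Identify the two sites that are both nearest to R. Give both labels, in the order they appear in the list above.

Squared distances from R to each site:
|RJ|² = (8−18)² + (15−4)² = 100 + 121 = 221
|RK|² = (8−(-6))² + (15−10)² = 196 + 25 = 221
|RL|² = (8−(-9))² + (15−(-13))² = 289 + 784 = 1073
|RM|² = (8−1)² + (15−(-3))² = 49 + 324 = 373
R is equidistant from J and K (both at squared distance 221), and every other site is strictly farther — so R lies on the J–K Voronoi edge.

J and K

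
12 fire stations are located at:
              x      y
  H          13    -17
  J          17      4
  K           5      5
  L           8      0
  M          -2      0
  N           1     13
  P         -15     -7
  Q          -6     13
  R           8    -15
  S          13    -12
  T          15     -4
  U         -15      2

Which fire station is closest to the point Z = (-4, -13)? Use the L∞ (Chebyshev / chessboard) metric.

P

d(Z,H) = max(17, 4) = 17
d(Z,J) = max(21, 17) = 21
d(Z,K) = max(9, 18) = 18
d(Z,L) = max(12, 13) = 13
d(Z,M) = max(2, 13) = 13
d(Z,N) = max(5, 26) = 26
d(Z,P) = max(11, 6) = 11
d(Z,Q) = max(2, 26) = 26
d(Z,R) = max(12, 2) = 12
d(Z,S) = max(17, 1) = 17
d(Z,T) = max(19, 9) = 19
d(Z,U) = max(11, 15) = 15
The smallest is to P, so Z lies in the Voronoi region of P.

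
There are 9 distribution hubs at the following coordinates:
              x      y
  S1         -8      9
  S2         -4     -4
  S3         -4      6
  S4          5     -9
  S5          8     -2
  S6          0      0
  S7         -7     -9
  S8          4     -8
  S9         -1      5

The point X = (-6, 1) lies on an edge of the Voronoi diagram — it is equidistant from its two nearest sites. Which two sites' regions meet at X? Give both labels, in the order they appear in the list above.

Squared distances from X to each site:
|XS1|² = 4 + 64 = 68
|XS2|² = 4 + 25 = 29
|XS3|² = 4 + 25 = 29
|XS4|² = 121 + 100 = 221
|XS5|² = 196 + 9 = 205
|XS6|² = 36 + 1 = 37
|XS7|² = 1 + 100 = 101
|XS8|² = 100 + 81 = 181
|XS9|² = 25 + 16 = 41
X is equidistant from S2 and S3 (both at squared distance 29), and every other site is strictly farther — so X lies on the S2–S3 Voronoi edge.

S2 and S3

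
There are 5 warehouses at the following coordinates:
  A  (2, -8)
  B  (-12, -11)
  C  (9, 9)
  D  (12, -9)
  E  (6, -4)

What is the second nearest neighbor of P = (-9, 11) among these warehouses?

Compare squared distances (the ordering matches that of the actual distances):
|PA|² = (-9−2)² + (11−(-8))² = 121 + 361 = 482
|PB|² = (-9−(-12))² + (11−(-11))² = 9 + 484 = 493
|PC|² = (-9−9)² + (11−9)² = 324 + 4 = 328
|PD|² = (-9−12)² + (11−(-9))² = 441 + 400 = 841
|PE|² = (-9−6)² + (11−(-4))² = 225 + 225 = 450
Sorted ascending: C, E, A, … — the second-nearest is E.

E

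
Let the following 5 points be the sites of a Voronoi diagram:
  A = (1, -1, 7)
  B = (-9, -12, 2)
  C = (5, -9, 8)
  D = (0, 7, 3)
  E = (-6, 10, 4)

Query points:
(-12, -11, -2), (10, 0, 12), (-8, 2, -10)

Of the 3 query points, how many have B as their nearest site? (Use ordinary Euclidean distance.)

(-12, -11, -2) — d² to each: A:350, B:26, C:393, D:493, E:513 → nearest is B
(10, 0, 12) — d² to each: A:107, B:605, C:122, D:230, E:420 → nearest is A
(-8, 2, -10) — d² to each: A:379, B:341, C:614, D:258, E:264 → nearest is D
1 of the 3 points has B as nearest.

1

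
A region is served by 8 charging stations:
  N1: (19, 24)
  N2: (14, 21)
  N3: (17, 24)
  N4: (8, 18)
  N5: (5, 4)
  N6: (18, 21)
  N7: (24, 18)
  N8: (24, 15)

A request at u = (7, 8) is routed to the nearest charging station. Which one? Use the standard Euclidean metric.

Since √ is increasing, it suffices to compare squared distances:
|uN1|² = (7−19)² + (8−24)² = 144 + 256 = 400
|uN2|² = (7−14)² + (8−21)² = 49 + 169 = 218
|uN3|² = (7−17)² + (8−24)² = 100 + 256 = 356
|uN4|² = (7−8)² + (8−18)² = 1 + 100 = 101
|uN5|² = (7−5)² + (8−4)² = 4 + 16 = 20
|uN6|² = (7−18)² + (8−21)² = 121 + 169 = 290
|uN7|² = (7−24)² + (8−18)² = 289 + 100 = 389
|uN8|² = (7−24)² + (8−15)² = 289 + 49 = 338
The smallest is to N5, so u lies in the Voronoi region of N5.

N5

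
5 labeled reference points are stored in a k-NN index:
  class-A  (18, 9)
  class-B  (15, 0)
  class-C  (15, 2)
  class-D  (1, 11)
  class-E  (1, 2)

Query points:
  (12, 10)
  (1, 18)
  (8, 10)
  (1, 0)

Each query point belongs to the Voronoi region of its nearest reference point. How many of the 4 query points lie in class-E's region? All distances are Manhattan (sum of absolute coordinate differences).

1

(12, 10) — d to each: class-A:7, class-B:13, class-C:11, class-D:12, class-E:19 → nearest is class-A
(1, 18) — d to each: class-A:26, class-B:32, class-C:30, class-D:7, class-E:16 → nearest is class-D
(8, 10) — d to each: class-A:11, class-B:17, class-C:15, class-D:8, class-E:15 → nearest is class-D
(1, 0) — d to each: class-A:26, class-B:14, class-C:16, class-D:11, class-E:2 → nearest is class-E
1 of the 4 points has class-E as nearest.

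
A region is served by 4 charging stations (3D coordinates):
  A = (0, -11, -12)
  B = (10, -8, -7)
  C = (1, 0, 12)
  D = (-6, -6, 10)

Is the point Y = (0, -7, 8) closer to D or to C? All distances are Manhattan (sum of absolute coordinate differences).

d(Y,D) = |0−(-6)| + |-7−(-6)| + |8−10| = 6 + 1 + 2 = 9
d(Y,C) = |0−1| + |-7−0| + |8−12| = 1 + 7 + 4 = 12
9 < 12, so D is closer.

D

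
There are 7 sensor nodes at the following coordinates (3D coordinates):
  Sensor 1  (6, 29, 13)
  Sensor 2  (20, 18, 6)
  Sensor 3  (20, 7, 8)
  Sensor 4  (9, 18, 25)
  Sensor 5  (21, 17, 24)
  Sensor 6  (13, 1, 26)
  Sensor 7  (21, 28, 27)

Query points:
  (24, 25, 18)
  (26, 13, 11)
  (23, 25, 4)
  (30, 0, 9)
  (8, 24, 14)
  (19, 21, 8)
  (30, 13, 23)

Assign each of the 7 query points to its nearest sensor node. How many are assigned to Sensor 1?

1

(24, 25, 18) — d² to each: Sensor 1:365, Sensor 2:209, Sensor 3:440, Sensor 4:323, Sensor 5:109, Sensor 6:761, Sensor 7:99 → nearest is Sensor 7
(26, 13, 11) — d² to each: Sensor 1:660, Sensor 2:86, Sensor 3:81, Sensor 4:510, Sensor 5:210, Sensor 6:538, Sensor 7:506 → nearest is Sensor 3
(23, 25, 4) — d² to each: Sensor 1:386, Sensor 2:62, Sensor 3:349, Sensor 4:686, Sensor 5:468, Sensor 6:1160, Sensor 7:542 → nearest is Sensor 2
(30, 0, 9) — d² to each: Sensor 1:1433, Sensor 2:433, Sensor 3:150, Sensor 4:1021, Sensor 5:595, Sensor 6:579, Sensor 7:1189 → nearest is Sensor 3
(8, 24, 14) — d² to each: Sensor 1:30, Sensor 2:244, Sensor 3:469, Sensor 4:158, Sensor 5:318, Sensor 6:698, Sensor 7:354 → nearest is Sensor 1
(19, 21, 8) — d² to each: Sensor 1:258, Sensor 2:14, Sensor 3:197, Sensor 4:398, Sensor 5:276, Sensor 6:760, Sensor 7:414 → nearest is Sensor 2
(30, 13, 23) — d² to each: Sensor 1:932, Sensor 2:414, Sensor 3:361, Sensor 4:470, Sensor 5:98, Sensor 6:442, Sensor 7:322 → nearest is Sensor 5
1 of the 7 points has Sensor 1 as nearest.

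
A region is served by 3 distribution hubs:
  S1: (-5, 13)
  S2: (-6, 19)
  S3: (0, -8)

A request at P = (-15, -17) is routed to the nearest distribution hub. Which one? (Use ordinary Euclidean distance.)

S3

Since √ is increasing, it suffices to compare squared distances:
|PS1|² = (-15−(-5))² + (-17−13)² = 100 + 900 = 1000
|PS2|² = (-15−(-6))² + (-17−19)² = 81 + 1296 = 1377
|PS3|² = (-15−0)² + (-17−(-8))² = 225 + 81 = 306
Minimum is at S3.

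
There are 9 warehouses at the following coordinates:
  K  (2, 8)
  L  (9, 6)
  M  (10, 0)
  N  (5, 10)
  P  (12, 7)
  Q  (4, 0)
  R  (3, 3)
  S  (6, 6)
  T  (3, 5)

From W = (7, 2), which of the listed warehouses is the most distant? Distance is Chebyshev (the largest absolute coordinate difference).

N

d(W,K) = max(5, 6) = 6
d(W,L) = max(2, 4) = 4
d(W,M) = max(3, 2) = 3
d(W,N) = max(2, 8) = 8
d(W,P) = max(5, 5) = 5
d(W,Q) = max(3, 2) = 3
d(W,R) = max(4, 1) = 4
d(W,S) = max(1, 4) = 4
d(W,T) = max(4, 3) = 4
The largest is to N.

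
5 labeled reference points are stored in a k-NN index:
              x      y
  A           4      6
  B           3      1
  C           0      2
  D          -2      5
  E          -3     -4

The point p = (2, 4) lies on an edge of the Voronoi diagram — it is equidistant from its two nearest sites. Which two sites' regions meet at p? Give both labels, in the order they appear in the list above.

A and C

Squared distances from p to each site:
|pA|² = (2−4)² + (4−6)² = 4 + 4 = 8
|pB|² = (2−3)² + (4−1)² = 1 + 9 = 10
|pC|² = (2−0)² + (4−2)² = 4 + 4 = 8
|pD|² = (2−(-2))² + (4−5)² = 16 + 1 = 17
|pE|² = (2−(-3))² + (4−(-4))² = 25 + 64 = 89
p is equidistant from A and C (both at squared distance 8), and every other site is strictly farther — so p lies on the A–C Voronoi edge.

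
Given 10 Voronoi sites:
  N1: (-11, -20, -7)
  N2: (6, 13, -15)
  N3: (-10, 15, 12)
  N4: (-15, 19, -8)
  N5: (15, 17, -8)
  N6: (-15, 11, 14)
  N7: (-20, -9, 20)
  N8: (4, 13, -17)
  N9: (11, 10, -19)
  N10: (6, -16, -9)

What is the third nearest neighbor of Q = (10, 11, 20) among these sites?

N5

Since √ is increasing, it suffices to compare squared distances:
|QN1|² = 441 + 961 + 729 = 2131
|QN2|² = 16 + 4 + 1225 = 1245
|QN3|² = 400 + 16 + 64 = 480
|QN4|² = 625 + 64 + 784 = 1473
|QN5|² = 25 + 36 + 784 = 845
|QN6|² = 625 + 0 + 36 = 661
|QN7|² = 900 + 400 + 0 = 1300
|QN8|² = 36 + 4 + 1369 = 1409
|QN9|² = 1 + 1 + 1521 = 1523
d²(Q, N10) = 16 + 729 + 841 = 1586
Sorted ascending: N3, N6, N5, N2, … — the third-nearest is N5.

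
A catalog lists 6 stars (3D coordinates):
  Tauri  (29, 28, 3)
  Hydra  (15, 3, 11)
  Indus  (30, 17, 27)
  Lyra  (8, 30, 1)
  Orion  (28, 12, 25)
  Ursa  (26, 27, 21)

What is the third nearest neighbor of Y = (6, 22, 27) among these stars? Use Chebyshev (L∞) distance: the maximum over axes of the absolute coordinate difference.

Orion

d(Y, Tauri) = max(23, 6, 24) = 24
d(Y, Hydra) = max(9, 19, 16) = 19
d(Y, Indus) = max(24, 5, 0) = 24
d(Y, Lyra) = max(2, 8, 26) = 26
d(Y, Orion) = max(22, 10, 2) = 22
d(Y, Ursa) = max(20, 5, 6) = 20
Sorted ascending: Hydra, Ursa, Orion, Tauri, … — the third-nearest is Orion.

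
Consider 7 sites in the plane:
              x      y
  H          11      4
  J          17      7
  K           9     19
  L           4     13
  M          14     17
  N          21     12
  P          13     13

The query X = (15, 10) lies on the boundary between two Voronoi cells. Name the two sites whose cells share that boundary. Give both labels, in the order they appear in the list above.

J and P

Squared distances from X to each site:
|XH|² = (15−11)² + (10−4)² = 16 + 36 = 52
|XJ|² = (15−17)² + (10−7)² = 4 + 9 = 13
|XK|² = (15−9)² + (10−19)² = 36 + 81 = 117
|XL|² = (15−4)² + (10−13)² = 121 + 9 = 130
|XM|² = (15−14)² + (10−17)² = 1 + 49 = 50
|XN|² = (15−21)² + (10−12)² = 36 + 4 = 40
|XP|² = (15−13)² + (10−13)² = 4 + 9 = 13
X is equidistant from J and P (both at squared distance 13), and every other site is strictly farther — so X lies on the J–P Voronoi edge.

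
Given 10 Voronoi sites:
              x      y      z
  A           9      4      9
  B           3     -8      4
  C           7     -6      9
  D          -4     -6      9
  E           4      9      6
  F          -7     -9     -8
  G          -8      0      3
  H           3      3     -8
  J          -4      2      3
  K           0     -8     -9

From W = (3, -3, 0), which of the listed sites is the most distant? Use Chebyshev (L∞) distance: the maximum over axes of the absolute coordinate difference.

d(W,A) = max(6, 7, 9) = 9
d(W,B) = max(0, 5, 4) = 5
d(W,C) = max(4, 3, 9) = 9
d(W,D) = max(7, 3, 9) = 9
d(W,E) = max(1, 12, 6) = 12
d(W,F) = max(10, 6, 8) = 10
d(W,G) = max(11, 3, 3) = 11
d(W,H) = max(0, 6, 8) = 8
d(W,J) = max(7, 5, 3) = 7
d(W,K) = max(3, 5, 9) = 9
The largest is to E.

E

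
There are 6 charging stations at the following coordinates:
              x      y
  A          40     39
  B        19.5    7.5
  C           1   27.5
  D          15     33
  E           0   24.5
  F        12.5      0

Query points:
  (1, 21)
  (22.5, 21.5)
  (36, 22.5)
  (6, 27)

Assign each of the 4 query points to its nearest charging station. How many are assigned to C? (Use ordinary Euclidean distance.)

(1, 21) — d² to each: A:1845, B:524.5, C:42.25, D:340, E:13.25, F:573.25 → nearest is E
(22.5, 21.5) — d² to each: A:612.5, B:205, C:498.25, D:188.5, E:515.25, F:562.25 → nearest is D
(36, 22.5) — d² to each: A:288.25, B:497.25, C:1250, D:551.25, E:1300, F:1058.5 → nearest is A
(6, 27) — d² to each: A:1300, B:562.5, C:25.25, D:117, E:42.25, F:771.25 → nearest is C
1 of the 4 points has C as nearest.

1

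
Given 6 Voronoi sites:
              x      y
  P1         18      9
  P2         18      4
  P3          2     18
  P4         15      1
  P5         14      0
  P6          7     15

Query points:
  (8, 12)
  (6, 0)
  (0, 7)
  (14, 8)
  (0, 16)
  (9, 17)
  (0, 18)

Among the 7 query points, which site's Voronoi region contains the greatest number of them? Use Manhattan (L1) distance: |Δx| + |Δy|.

P3

(8, 12) — d to each: P1:13, P2:18, P3:12, P4:18, P5:18, P6:4 → nearest is P6
(6, 0) — d to each: P1:21, P2:16, P3:22, P4:10, P5:8, P6:16 → nearest is P5
(0, 7) — d to each: P1:20, P2:21, P3:13, P4:21, P5:21, P6:15 → nearest is P3
(14, 8) — d to each: P1:5, P2:8, P3:22, P4:8, P5:8, P6:14 → nearest is P1
(0, 16) — d to each: P1:25, P2:30, P3:4, P4:30, P5:30, P6:8 → nearest is P3
(9, 17) — d to each: P1:17, P2:22, P3:8, P4:22, P5:22, P6:4 → nearest is P6
(0, 18) — d to each: P1:27, P2:32, P3:2, P4:32, P5:32, P6:10 → nearest is P3
Tally — P1:1, P3:3, P5:1, P6:2. P3 captures the most (3).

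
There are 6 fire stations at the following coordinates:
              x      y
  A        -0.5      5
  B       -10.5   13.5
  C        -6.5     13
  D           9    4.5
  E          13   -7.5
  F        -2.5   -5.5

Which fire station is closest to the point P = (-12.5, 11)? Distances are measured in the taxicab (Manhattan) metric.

B

d(P,A) = 12 + 6 = 18
d(P,B) = 2 + 2.5 = 4.5
d(P,C) = 6 + 2 = 8
d(P,D) = 21.5 + 6.5 = 28
d(P,E) = 25.5 + 18.5 = 44
d(P,F) = 10 + 16.5 = 26.5
B is nearest.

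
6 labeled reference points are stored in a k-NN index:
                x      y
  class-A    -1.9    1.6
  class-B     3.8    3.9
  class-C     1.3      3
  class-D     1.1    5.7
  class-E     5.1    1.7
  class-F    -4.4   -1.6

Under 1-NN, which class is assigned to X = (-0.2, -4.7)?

class-F

Squared Euclidean distances:
d²(X, class-A) = (-0.2−(-1.9))² + (-4.7−1.6)² = 2.89 + 39.69 = 42.58
d²(X, class-B) = (-0.2−3.8)² + (-4.7−3.9)² = 16 + 73.96 = 89.96
d²(X, class-C) = (-0.2−1.3)² + (-4.7−3)² = 2.25 + 59.29 = 61.54
d²(X, class-D) = (-0.2−1.1)² + (-4.7−5.7)² = 1.69 + 108.16 = 109.85
d²(X, class-E) = (-0.2−5.1)² + (-4.7−1.7)² = 28.09 + 40.96 = 69.05
d²(X, class-F) = (-0.2−(-4.4))² + (-4.7−(-1.6))² = 17.64 + 9.61 = 27.25
class-F is nearest.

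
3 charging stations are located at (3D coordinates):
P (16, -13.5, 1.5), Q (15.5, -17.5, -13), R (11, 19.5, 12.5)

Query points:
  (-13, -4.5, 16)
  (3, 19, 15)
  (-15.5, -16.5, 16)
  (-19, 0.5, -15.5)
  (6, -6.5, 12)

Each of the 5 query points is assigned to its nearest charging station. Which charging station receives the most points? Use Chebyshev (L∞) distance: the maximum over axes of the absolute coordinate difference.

R

(-13, -4.5, 16) — d to each: P:29, Q:29, R:24 → nearest is R
(3, 19, 15) — d to each: P:32.5, Q:36.5, R:8 → nearest is R
(-15.5, -16.5, 16) — d to each: P:31.5, Q:31, R:36 → nearest is Q
(-19, 0.5, -15.5) — d to each: P:35, Q:34.5, R:30 → nearest is R
(6, -6.5, 12) — d to each: P:10.5, Q:25, R:26 → nearest is P
Tally — P:1, Q:1, R:3. R captures the most (3).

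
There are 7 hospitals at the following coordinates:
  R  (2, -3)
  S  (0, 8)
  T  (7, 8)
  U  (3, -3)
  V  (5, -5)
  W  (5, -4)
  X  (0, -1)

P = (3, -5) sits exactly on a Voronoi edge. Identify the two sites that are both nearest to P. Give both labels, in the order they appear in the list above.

Squared distances from P to each site:
|PR|² = 1 + 4 = 5
|PS|² = 9 + 169 = 178
|PT|² = 16 + 169 = 185
|PU|² = 0 + 4 = 4
|PV|² = 4 + 0 = 4
|PW|² = 4 + 1 = 5
|PX|² = 9 + 16 = 25
P is equidistant from U and V (both at squared distance 4), and every other site is strictly farther — so P lies on the U–V Voronoi edge.

U and V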